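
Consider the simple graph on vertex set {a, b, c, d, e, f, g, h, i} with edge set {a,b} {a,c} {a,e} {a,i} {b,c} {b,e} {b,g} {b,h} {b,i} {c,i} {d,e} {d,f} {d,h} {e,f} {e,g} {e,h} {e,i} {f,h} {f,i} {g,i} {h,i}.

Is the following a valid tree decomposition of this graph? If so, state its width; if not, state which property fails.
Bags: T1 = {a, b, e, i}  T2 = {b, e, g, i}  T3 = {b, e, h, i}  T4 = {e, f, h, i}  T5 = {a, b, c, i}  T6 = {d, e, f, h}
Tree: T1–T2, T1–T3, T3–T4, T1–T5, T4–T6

Yes; width 3.

Every vertex of G appears in some bag (union = {a, b, c, d, e, f, g, h, i}); every edge is covered by a bag; and for each vertex v the set of bags containing v is connected in the bag tree. The decomposition is therefore valid. The largest bag has 4 vertices, so the width is 3.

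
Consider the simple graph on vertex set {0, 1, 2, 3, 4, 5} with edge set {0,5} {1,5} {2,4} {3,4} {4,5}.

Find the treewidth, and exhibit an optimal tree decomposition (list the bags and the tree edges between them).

Treewidth 1.
One such decomposition:
Bags: B1 = {3, 4}  B2 = {4, 5}  B3 = {0, 5}  B4 = {1, 5}  B5 = {2, 4}
Tree: B1–B2, B2–B3, B3–B4, B1–B5

Every bag has size at most 2, so the width is 2 − 1 = 1 and tw(G) ≤ 1. Any graph with an edge has treewidth ≥ 1, and G has the edge 3–4. Therefore the treewidth is 1.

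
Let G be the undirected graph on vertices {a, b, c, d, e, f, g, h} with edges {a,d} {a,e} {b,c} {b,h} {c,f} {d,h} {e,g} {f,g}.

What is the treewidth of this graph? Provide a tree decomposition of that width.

The largest bag has 3 vertices, giving width 2; this decomposition certifies tw(G) ≤ 2. For the lower bound, G contains the cycle c–b–h–d–a–e–g–f–c, so G is not a forest; only forests have treewidth ≤ 1, hence tw(G) ≥ 2. Combining the bounds, tw(G) = 2.

Treewidth 2.
One such decomposition:
Bags: B1 = {b, c, h}  B2 = {c, d, h}  B3 = {a, c, d}  B4 = {a, c, e}  B5 = {c, e, g}  B6 = {c, f, g}
Tree: B1–B2, B2–B3, B3–B4, B4–B5, B5–B6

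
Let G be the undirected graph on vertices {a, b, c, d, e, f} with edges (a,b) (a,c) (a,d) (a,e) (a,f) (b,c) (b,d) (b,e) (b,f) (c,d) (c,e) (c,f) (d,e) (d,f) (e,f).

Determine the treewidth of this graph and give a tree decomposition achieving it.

Treewidth 5.
One optimal decomposition is:
Bags: B1 = {a, b, c, d, e, f}
Tree: (single bag)

With just one bag of size 6, the width is 6 − 1 = 5, so tw(G) ≤ 5. Conversely, {a, b, c, d, e, f} is a clique of size 6, and the vertices of any clique must share a bag in every tree decomposition; so some bag has ≥ 6 vertices and tw(G) ≥ 5. Combining the bounds, tw(G) = 5.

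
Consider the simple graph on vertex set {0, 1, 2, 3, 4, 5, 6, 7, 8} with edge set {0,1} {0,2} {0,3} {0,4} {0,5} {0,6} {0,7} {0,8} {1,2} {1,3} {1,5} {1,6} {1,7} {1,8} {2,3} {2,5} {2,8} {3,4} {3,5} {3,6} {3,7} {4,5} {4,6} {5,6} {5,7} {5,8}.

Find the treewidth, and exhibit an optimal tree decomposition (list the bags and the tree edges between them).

Treewidth 4.
One such decomposition:
Bags: B1 = {0, 1, 2, 5, 8}  B2 = {0, 1, 2, 3, 5}  B3 = {0, 1, 3, 5, 6}  B4 = {0, 3, 4, 5, 6}  B5 = {0, 1, 3, 5, 7}
Tree: B1–B2, B2–B3, B3–B4, B3–B5

Each bag holds 5 vertices, so the decomposition has width 4, which upper-bounds the treewidth. Conversely, {0, 1, 2, 5, 8} is a clique of size 5, and the vertices of any clique must share a bag in every tree decomposition; so some bag has ≥ 5 vertices and tw(G) ≥ 4. Hence tw(G) = 4 exactly.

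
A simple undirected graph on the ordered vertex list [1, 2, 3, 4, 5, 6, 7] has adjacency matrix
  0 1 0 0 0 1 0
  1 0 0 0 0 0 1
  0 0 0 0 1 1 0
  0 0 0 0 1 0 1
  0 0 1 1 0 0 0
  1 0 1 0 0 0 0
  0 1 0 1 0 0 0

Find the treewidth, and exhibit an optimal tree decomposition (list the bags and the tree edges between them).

Treewidth 2.
One optimal decomposition is:
Bags: B1 = {4, 5, 7}  B2 = {2, 5, 7}  B3 = {1, 2, 5}  B4 = {1, 5, 6}  B5 = {3, 5, 6}
Tree: B1–B2, B2–B3, B3–B4, B4–B5

Every bag has size at most 3, so the width is 3 − 1 = 2 and tw(G) ≤ 2. The edges 5–4–7–2–1–6–3–5 form a cycle, so G is not a tree and its treewidth is at least 2. Combining the bounds, tw(G) = 2.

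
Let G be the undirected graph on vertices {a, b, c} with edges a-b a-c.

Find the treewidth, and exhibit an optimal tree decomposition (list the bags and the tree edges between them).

Treewidth 1.
One such decomposition:
Bags: B1 = {a, c}  B2 = {a, b}
Tree: B1–B2

The largest bag has 2 vertices, giving width 1; this decomposition certifies tw(G) ≤ 1. Any graph with an edge has treewidth ≥ 1, and G has the edge a–c. Therefore the treewidth is 1.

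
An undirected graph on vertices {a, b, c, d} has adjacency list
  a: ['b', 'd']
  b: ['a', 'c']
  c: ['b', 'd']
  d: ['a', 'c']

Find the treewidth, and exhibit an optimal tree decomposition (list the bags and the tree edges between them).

Every bag has size at most 3, so the width is 3 − 1 = 2 and tw(G) ≤ 2. For the lower bound, G contains the cycle b–c–d–a–b, so G is not a forest; only forests have treewidth ≤ 1, hence tw(G) ≥ 2. Combining the bounds, tw(G) = 2.

Treewidth 2.
Bags: B1 = {b, c, d}  B2 = {a, b, d}
Tree: B1–B2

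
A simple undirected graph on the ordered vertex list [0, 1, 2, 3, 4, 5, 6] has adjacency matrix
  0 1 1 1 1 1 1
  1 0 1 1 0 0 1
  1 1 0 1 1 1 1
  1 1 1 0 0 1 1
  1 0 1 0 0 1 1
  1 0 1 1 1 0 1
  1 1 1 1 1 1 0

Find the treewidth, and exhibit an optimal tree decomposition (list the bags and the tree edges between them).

Treewidth 4.
One such decomposition:
Bags: B1 = {0, 2, 3, 5, 6}  B2 = {0, 2, 4, 5, 6}  B3 = {0, 1, 2, 3, 6}
Tree: B1–B2, B1–B3

Every bag has size at most 5, so the width is 5 − 1 = 4 and tw(G) ≤ 4. On the other hand G contains the 5-clique {0, 1, 2, 3, 6}. A clique must lie in a single bag of any decomposition, so no decomposition can have width below 4. Therefore the treewidth is 4.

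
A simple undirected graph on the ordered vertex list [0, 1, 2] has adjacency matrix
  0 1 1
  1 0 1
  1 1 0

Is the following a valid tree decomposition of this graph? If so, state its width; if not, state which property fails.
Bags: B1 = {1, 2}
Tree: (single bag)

No — vertex 0 appears in no bag.

A tree decomposition must satisfy three properties: every vertex lies in some bag; for every edge, both endpoints lie together in some bag; and for every vertex, the bags containing it form a connected subtree. Here vertex 0 appears in no bag, so the decomposition is invalid.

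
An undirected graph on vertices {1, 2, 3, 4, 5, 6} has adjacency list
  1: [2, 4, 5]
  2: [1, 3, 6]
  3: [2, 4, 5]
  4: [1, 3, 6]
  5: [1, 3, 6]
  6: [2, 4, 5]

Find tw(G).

3

A width-3 tree decomposition is:
Bags: B1 = {2, 4, 5, 6}  B2 = {2, 3, 4, 5}  B3 = {1, 2, 4, 5}
Tree: B1–B2, B2–B3
Every bag has size at most 4, so the width is 4 − 1 = 3 and tw(G) ≤ 3. For the lower bound: the 4 vertex sets {5,6}, {2,3}, {4}, {1} are disjoint, each induces a connected subgraph, and every pair is joined by at least one edge of G. Contracting each set to a single vertex therefore yields K_{4} as a minor, and since treewidth is minor-monotone, tw(G) ≥ tw(K_{4}) = 3. The upper and lower bounds meet at 3, so that is the treewidth.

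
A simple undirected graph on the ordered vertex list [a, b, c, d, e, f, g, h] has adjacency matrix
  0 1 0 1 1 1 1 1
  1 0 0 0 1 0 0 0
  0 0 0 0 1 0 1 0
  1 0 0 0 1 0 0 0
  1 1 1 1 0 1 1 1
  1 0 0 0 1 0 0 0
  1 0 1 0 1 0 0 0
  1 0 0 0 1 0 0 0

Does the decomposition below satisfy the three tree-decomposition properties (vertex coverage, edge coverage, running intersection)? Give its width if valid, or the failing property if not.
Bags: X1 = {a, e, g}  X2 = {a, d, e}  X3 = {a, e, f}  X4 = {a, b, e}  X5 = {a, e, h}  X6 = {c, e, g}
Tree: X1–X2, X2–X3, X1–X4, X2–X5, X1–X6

Yes; width 2.

Every vertex of G appears in some bag (union = {a, b, c, d, e, f, g, h}); every edge is covered by a bag; and for each vertex v the set of bags containing v is connected in the bag tree. The decomposition is therefore valid. The largest bag has 3 vertices, so the width is 2.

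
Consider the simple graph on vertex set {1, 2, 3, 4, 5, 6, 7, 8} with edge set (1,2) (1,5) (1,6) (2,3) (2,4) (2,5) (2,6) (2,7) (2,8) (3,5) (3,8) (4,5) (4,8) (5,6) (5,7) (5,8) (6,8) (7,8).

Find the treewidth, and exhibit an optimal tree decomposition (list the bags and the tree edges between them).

Treewidth 3.
Bags: B1 = {2, 5, 6, 8}  B2 = {2, 5, 7, 8}  B3 = {2, 4, 5, 8}  B4 = {1, 2, 5, 6}  B5 = {2, 3, 5, 8}
Tree: B1–B2, B2–B3, B1–B4, B2–B5

The largest bag has 4 vertices, giving width 3; this decomposition certifies tw(G) ≤ 3. For the lower bound, the 4 vertices {2, 3, 5, 8} are pairwise adjacent, and any tree decomposition puts a clique entirely inside one bag — forcing width ≥ 3. Therefore the treewidth is 3.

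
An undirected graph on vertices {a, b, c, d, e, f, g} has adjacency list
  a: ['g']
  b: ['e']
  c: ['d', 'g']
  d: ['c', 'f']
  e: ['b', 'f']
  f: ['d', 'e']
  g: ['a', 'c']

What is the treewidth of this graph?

A width-1 tree decomposition is:
Bags: B1 = {a, g}  B2 = {c, g}  B3 = {c, d}  B4 = {d, f}  B5 = {e, f}  B6 = {b, e}
Tree: B1–B2, B2–B3, B3–B4, B4–B5, B5–B6
Every bag has size at most 2, so the width is 2 − 1 = 1 and tw(G) ≤ 1. G has an edge, so its treewidth is at least 1. The upper and lower bounds meet at 1, so that is the treewidth.

1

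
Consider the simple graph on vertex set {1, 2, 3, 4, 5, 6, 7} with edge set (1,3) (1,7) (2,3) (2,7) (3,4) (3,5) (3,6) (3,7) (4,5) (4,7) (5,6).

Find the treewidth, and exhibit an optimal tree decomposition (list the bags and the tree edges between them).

Treewidth 2.
One such decomposition:
Bags: B1 = {3, 4, 7}  B2 = {3, 4, 5}  B3 = {2, 3, 7}  B4 = {3, 5, 6}  B5 = {1, 3, 7}
Tree: B1–B2, B1–B3, B2–B4, B1–B5

Each bag holds 3 vertices, so the decomposition has width 2, which upper-bounds the treewidth. For the lower bound, the 3 vertices {3, 4, 5} are pairwise adjacent, and any tree decomposition puts a clique entirely inside one bag — forcing width ≥ 2. Hence tw(G) = 2 exactly.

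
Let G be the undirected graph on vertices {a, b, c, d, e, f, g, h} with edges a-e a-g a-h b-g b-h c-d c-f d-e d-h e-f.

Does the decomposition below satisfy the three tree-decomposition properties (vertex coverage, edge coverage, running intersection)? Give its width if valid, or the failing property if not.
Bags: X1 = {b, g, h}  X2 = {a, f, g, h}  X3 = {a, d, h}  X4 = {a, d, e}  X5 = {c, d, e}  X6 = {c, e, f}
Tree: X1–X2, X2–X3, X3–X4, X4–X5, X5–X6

No — bags containing vertex f are not connected in the tree.

A tree decomposition must satisfy three properties: every vertex lies in some bag; for every edge, both endpoints lie together in some bag; and for every vertex, the bags containing it form a connected subtree. Here bags containing vertex f are not connected in the tree, so the decomposition is invalid.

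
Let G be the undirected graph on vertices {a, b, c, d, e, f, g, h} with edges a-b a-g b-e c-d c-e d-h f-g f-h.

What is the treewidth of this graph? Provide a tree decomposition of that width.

Every bag has size at most 3, so the width is 3 − 1 = 2 and tw(G) ≤ 2. The edges e–c–d–h–f–g–a–b–e form a cycle, so G is not a tree and its treewidth is at least 2. The upper and lower bounds meet at 2, so that is the treewidth.

Treewidth 2.
Bags: B1 = {c, d, e}  B2 = {d, e, h}  B3 = {e, f, h}  B4 = {e, f, g}  B5 = {a, e, g}  B6 = {a, b, e}
Tree: B1–B2, B2–B3, B3–B4, B4–B5, B5–B6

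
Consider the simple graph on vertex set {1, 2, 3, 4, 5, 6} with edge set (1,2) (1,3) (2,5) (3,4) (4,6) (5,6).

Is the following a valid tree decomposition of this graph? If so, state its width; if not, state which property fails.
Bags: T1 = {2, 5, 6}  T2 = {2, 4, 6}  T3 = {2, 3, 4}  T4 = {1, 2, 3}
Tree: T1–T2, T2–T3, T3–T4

Vertex coverage: the bags together contain {1, 2, 3, 4, 5, 6}, the full vertex set. Edge coverage: each edge of G has both endpoints in at least one bag. Running intersection: for every vertex, the bags containing it form a connected subtree. All three properties hold, so this is a valid tree decomposition of width max|bag| − 1 = 2, and hence tw(G) ≤ 2.

Yes; width 2.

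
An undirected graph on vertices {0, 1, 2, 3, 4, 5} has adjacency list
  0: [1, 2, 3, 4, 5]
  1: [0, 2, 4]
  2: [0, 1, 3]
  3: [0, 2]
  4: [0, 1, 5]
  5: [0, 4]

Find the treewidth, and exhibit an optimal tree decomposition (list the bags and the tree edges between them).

Treewidth 2.
Bags: B1 = {0, 1, 2}  B2 = {0, 1, 4}  B3 = {0, 4, 5}  B4 = {0, 2, 3}
Tree: B1–B2, B2–B3, B1–B4

Every bag has size at most 3, so the width is 3 − 1 = 2 and tw(G) ≤ 2. On the other hand G contains the 3-clique {0, 1, 2}. A clique must lie in a single bag of any decomposition, so no decomposition can have width below 2. Combining the bounds, tw(G) = 2.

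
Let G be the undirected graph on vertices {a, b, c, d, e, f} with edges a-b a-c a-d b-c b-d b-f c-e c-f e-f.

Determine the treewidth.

2

A width-2 tree decomposition is:
Bags: B1 = {a, b, d}  B2 = {a, b, c}  B3 = {b, c, f}  B4 = {c, e, f}
Tree: B1–B2, B2–B3, B3–B4
The largest bag has 3 vertices, giving width 2; this decomposition certifies tw(G) ≤ 2. For the lower bound, the 3 vertices {a, b, d} are pairwise adjacent, and any tree decomposition puts a clique entirely inside one bag — forcing width ≥ 2. Therefore the treewidth is 2.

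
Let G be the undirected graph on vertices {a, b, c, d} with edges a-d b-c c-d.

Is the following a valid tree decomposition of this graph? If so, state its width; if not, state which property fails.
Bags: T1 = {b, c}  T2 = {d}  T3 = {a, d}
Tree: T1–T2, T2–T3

A tree decomposition must satisfy three properties: every vertex lies in some bag; for every edge, both endpoints lie together in some bag; and for every vertex, the bags containing it form a connected subtree. Here edge (c,d) lies in no bag, so the decomposition is invalid.

No — edge (c,d) lies in no bag.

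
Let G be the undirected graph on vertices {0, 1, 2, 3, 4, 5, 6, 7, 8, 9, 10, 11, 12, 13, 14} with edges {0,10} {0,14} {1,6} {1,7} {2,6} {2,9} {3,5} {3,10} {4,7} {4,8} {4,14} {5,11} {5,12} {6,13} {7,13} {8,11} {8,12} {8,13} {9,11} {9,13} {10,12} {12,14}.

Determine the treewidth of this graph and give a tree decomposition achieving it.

Treewidth 3.
One optimal decomposition is:
Bags: B1 = {1, 2, 6, 9}  B2 = {1, 6, 9, 13}  B3 = {1, 7, 9, 13}  B4 = {7, 9, 11, 13}  B5 = {7, 8, 11, 13}  B6 = {4, 7, 8, 11}  B7 = {4, 5, 8, 11}  B8 = {4, 5, 8, 12}  B9 = {4, 5, 12, 14}  B10 = {3, 5, 12, 14}  B11 = {3, 10, 12, 14}  B12 = {0, 3, 10, 14}
Tree: B1–B2, B2–B3, B3–B4, B4–B5, B5–B6, B6–B7, B7–B8, B8–B9, B9–B10, B10–B11, B11–B12

The largest bag has 4 vertices, giving width 3; this decomposition certifies tw(G) ≤ 3. For the lower bound: the 4 vertex sets {1,2,6}, {9}, {13}, {4,7,8,11} are disjoint, each induces a connected subgraph, and every pair is joined by at least one edge of G. Contracting each set to a single vertex therefore yields K_{4} as a minor, and since treewidth is minor-monotone, tw(G) ≥ tw(K_{4}) = 3. Combining the bounds, tw(G) = 3.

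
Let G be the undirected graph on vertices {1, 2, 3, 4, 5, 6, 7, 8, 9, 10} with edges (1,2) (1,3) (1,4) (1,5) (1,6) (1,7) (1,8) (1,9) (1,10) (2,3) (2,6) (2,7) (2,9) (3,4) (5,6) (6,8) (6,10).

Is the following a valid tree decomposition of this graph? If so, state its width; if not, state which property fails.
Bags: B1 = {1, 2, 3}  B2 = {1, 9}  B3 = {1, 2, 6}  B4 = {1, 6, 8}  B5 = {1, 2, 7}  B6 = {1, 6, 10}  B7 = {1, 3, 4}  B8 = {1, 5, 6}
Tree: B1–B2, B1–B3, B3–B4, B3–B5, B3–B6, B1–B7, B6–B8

No — edge (2,9) lies in no bag.

A tree decomposition must satisfy three properties: every vertex lies in some bag; for every edge, both endpoints lie together in some bag; and for every vertex, the bags containing it form a connected subtree. Here edge (2,9) lies in no bag, so the decomposition is invalid.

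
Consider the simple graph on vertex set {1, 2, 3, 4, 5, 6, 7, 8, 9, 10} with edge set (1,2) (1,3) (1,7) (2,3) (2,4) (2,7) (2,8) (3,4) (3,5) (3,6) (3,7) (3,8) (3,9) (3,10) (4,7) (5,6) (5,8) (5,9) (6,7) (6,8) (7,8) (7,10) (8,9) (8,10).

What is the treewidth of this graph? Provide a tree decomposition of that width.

Each bag holds 4 vertices, so the decomposition has width 3, which upper-bounds the treewidth. Conversely, {3, 5, 8, 9} is a clique of size 4, and the vertices of any clique must share a bag in every tree decomposition; so some bag has ≥ 4 vertices and tw(G) ≥ 3. The upper and lower bounds meet at 3, so that is the treewidth.

Treewidth 3.
One optimal decomposition is:
Bags: B1 = {2, 3, 7, 8}  B2 = {3, 6, 7, 8}  B3 = {1, 2, 3, 7}  B4 = {3, 7, 8, 10}  B5 = {2, 3, 4, 7}  B6 = {3, 5, 6, 8}  B7 = {3, 5, 8, 9}
Tree: B1–B2, B1–B3, B1–B4, B1–B5, B2–B6, B6–B7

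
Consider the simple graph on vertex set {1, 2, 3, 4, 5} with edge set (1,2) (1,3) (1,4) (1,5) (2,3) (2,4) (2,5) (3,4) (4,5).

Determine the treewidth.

3

A width-3 tree decomposition is:
Bags: B1 = {1, 2, 3, 4}  B2 = {1, 2, 4, 5}
Tree: B1–B2
Every bag has size at most 4, so the width is 4 − 1 = 3 and tw(G) ≤ 3. On the other hand G contains the 4-clique {1, 2, 3, 4}. A clique must lie in a single bag of any decomposition, so no decomposition can have width below 3. Hence tw(G) = 3 exactly.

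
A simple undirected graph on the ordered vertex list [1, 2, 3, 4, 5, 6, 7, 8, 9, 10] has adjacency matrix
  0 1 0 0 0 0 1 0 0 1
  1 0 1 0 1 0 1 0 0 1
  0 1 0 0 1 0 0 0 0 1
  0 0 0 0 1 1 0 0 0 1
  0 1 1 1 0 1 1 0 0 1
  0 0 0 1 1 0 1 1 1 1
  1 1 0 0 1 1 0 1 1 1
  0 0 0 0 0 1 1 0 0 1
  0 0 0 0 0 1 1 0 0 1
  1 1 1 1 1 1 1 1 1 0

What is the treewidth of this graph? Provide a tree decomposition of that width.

Every bag has size at most 4, so the width is 4 − 1 = 3 and tw(G) ≤ 3. On the other hand G contains the 4-clique {2, 3, 5, 10}. A clique must lie in a single bag of any decomposition, so no decomposition can have width below 3. Hence tw(G) = 3 exactly.

Treewidth 3.
One optimal decomposition is:
Bags: B1 = {5, 6, 7, 10}  B2 = {2, 5, 7, 10}  B3 = {4, 5, 6, 10}  B4 = {6, 7, 9, 10}  B5 = {2, 3, 5, 10}  B6 = {1, 2, 7, 10}  B7 = {6, 7, 8, 10}
Tree: B1–B2, B1–B3, B1–B4, B2–B5, B2–B6, B1–B7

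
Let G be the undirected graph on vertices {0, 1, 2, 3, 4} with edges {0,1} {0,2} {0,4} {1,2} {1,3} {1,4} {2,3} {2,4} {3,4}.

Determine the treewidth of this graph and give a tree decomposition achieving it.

Every bag has size at most 4, so the width is 4 − 1 = 3 and tw(G) ≤ 3. On the other hand G contains the 4-clique {0, 1, 2, 4}. A clique must lie in a single bag of any decomposition, so no decomposition can have width below 3. Hence tw(G) = 3 exactly.

Treewidth 3.
One such decomposition:
Bags: B1 = {1, 2, 3, 4}  B2 = {0, 1, 2, 4}
Tree: B1–B2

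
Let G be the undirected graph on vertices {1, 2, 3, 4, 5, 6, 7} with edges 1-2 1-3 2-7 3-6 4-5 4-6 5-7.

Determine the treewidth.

2

A width-2 tree decomposition is:
Bags: B1 = {4, 5, 6}  B2 = {3, 5, 6}  B3 = {1, 3, 5}  B4 = {1, 2, 5}  B5 = {2, 5, 7}
Tree: B1–B2, B2–B3, B3–B4, B4–B5
Every bag has size at most 3, so the width is 3 − 1 = 2 and tw(G) ≤ 2. The edges 5–4–6–3–1–2–7–5 form a cycle, so G is not a tree and its treewidth is at least 2. Combining the bounds, tw(G) = 2.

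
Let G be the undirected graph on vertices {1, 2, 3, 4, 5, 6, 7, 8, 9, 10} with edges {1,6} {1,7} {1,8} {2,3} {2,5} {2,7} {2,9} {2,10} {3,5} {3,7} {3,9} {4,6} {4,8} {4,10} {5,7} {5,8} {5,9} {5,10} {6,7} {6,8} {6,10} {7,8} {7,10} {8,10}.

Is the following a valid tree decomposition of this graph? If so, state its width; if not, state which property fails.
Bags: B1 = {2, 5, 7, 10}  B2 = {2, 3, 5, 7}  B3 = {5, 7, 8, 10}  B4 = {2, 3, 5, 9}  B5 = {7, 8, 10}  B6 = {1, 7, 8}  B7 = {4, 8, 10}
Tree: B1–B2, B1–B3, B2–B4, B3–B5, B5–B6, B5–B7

A tree decomposition must satisfy three properties: every vertex lies in some bag; for every edge, both endpoints lie together in some bag; and for every vertex, the bags containing it form a connected subtree. Here vertex 6 appears in no bag, so the decomposition is invalid.

No — vertex 6 appears in no bag.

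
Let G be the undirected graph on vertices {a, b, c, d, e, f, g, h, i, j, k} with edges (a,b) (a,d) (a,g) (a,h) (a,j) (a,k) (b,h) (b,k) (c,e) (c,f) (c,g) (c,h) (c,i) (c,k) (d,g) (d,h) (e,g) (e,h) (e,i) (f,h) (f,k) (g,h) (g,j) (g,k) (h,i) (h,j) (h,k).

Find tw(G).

3

A width-3 tree decomposition is:
Bags: B1 = {a, g, h, k}  B2 = {c, g, h, k}  B3 = {a, b, h, k}  B4 = {c, f, h, k}  B5 = {c, e, g, h}  B6 = {a, g, h, j}  B7 = {a, d, g, h}  B8 = {c, e, h, i}
Tree: B1–B2, B1–B3, B2–B4, B2–B5, B1–B6, B1–B7, B5–B8
Every bag has size at most 4, so the width is 4 − 1 = 3 and tw(G) ≤ 3. On the other hand G contains the 4-clique {c, e, g, h}. A clique must lie in a single bag of any decomposition, so no decomposition can have width below 3. The upper and lower bounds meet at 3, so that is the treewidth.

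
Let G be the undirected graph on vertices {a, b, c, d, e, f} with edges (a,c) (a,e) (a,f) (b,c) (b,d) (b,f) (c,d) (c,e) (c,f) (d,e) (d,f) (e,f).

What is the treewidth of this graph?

3

A width-3 tree decomposition is:
Bags: B1 = {a, c, e, f}  B2 = {c, d, e, f}  B3 = {b, c, d, f}
Tree: B1–B2, B2–B3
Every bag has size at most 4, so the width is 4 − 1 = 3 and tw(G) ≤ 3. Conversely, {c, d, e, f} is a clique of size 4, and the vertices of any clique must share a bag in every tree decomposition; so some bag has ≥ 4 vertices and tw(G) ≥ 3. Hence tw(G) = 3 exactly.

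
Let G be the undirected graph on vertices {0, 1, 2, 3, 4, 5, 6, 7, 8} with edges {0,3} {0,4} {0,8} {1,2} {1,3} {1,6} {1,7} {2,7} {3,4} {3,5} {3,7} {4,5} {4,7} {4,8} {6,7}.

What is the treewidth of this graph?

A width-2 tree decomposition is:
Bags: B1 = {3, 4, 5}  B2 = {0, 3, 4}  B3 = {3, 4, 7}  B4 = {1, 3, 7}  B5 = {1, 6, 7}  B6 = {1, 2, 7}  B7 = {0, 4, 8}
Tree: B1–B2, B1–B3, B3–B4, B4–B5, B5–B6, B2–B7
Every bag has size at most 3, so the width is 3 − 1 = 2 and tw(G) ≤ 2. Conversely, {0, 4, 8} is a clique of size 3, and the vertices of any clique must share a bag in every tree decomposition; so some bag has ≥ 3 vertices and tw(G) ≥ 2. Combining the bounds, tw(G) = 2.

2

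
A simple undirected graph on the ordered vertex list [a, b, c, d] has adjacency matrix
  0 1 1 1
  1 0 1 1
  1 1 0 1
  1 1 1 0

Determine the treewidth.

A width-3 tree decomposition is:
Bags: B1 = {a, b, c, d}
Tree: (single bag)
With just one bag of size 4, the width is 4 − 1 = 3, so tw(G) ≤ 3. On the other hand G contains the 4-clique {a, b, c, d}. A clique must lie in a single bag of any decomposition, so no decomposition can have width below 3. Combining the bounds, tw(G) = 3.

3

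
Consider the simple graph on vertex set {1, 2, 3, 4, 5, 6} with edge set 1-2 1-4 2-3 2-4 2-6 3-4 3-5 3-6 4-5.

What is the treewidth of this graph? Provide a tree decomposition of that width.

Every bag has size at most 3, so the width is 3 − 1 = 2 and tw(G) ≤ 2. For the lower bound, the 3 vertices {1, 2, 4} are pairwise adjacent, and any tree decomposition puts a clique entirely inside one bag — forcing width ≥ 2. Combining the bounds, tw(G) = 2.

Treewidth 2.
Bags: B1 = {2, 3, 4}  B2 = {2, 3, 6}  B3 = {3, 4, 5}  B4 = {1, 2, 4}
Tree: B1–B2, B1–B3, B1–B4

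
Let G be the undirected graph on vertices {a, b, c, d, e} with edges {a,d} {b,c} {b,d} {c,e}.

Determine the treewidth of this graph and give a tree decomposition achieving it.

Treewidth 1.
Bags: B1 = {a, d}  B2 = {b, d}  B3 = {b, c}  B4 = {c, e}
Tree: B1–B2, B2–B3, B3–B4

The largest bag has 2 vertices, giving width 1; this decomposition certifies tw(G) ≤ 1. G has an edge, so its treewidth is at least 1. The upper and lower bounds meet at 1, so that is the treewidth.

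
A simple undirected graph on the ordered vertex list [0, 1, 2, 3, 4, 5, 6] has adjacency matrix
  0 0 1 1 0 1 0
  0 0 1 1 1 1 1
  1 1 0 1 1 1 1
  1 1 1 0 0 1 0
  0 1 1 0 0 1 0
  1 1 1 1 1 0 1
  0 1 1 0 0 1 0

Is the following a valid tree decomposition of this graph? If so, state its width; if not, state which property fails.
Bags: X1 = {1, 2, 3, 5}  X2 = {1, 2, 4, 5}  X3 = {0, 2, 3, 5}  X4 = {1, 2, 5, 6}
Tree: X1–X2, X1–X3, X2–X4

Yes; width 3.

Checking the three conditions: (i) the bags cover all of {0, 1, 2, 3, 4, 5, 6}; (ii) for each edge, some bag contains both endpoints; (iii) the bags containing any fixed vertex form a subtree. All hold, so the decomposition is valid with width 4 − 1 = 3.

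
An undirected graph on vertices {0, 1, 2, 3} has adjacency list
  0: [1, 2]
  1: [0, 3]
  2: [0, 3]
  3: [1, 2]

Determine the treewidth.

2

A width-2 tree decomposition is:
Bags: B1 = {1, 2, 3}  B2 = {0, 1, 2}
Tree: B1–B2
The largest bag has 3 vertices, giving width 2; this decomposition certifies tw(G) ≤ 2. Since 1–3–2–0–1 is a cycle in G, G is not acyclic. Forests are exactly the graphs of treewidth ≤ 1, so tw(G) ≥ 2. The upper and lower bounds meet at 2, so that is the treewidth.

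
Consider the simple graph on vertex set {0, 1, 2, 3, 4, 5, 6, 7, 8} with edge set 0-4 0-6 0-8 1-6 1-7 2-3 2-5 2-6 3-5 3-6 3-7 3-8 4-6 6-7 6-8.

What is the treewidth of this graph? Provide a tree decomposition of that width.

Treewidth 2.
One such decomposition:
Bags: B1 = {2, 3, 6}  B2 = {3, 6, 7}  B3 = {1, 6, 7}  B4 = {3, 6, 8}  B5 = {2, 3, 5}  B6 = {0, 6, 8}  B7 = {0, 4, 6}
Tree: B1–B2, B2–B3, B1–B4, B1–B5, B4–B6, B6–B7

Each bag holds 3 vertices, so the decomposition has width 2, which upper-bounds the treewidth. For the lower bound, the 3 vertices {2, 3, 5} are pairwise adjacent, and any tree decomposition puts a clique entirely inside one bag — forcing width ≥ 2. Combining the bounds, tw(G) = 2.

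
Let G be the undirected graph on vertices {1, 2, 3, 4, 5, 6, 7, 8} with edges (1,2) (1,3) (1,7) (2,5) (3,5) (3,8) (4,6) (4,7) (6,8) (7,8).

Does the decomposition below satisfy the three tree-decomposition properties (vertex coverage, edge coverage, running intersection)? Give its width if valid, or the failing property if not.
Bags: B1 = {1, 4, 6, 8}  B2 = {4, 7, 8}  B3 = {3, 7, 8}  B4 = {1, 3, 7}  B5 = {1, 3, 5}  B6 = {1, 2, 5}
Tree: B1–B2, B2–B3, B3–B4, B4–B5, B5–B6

A tree decomposition must satisfy three properties: every vertex lies in some bag; for every edge, both endpoints lie together in some bag; and for every vertex, the bags containing it form a connected subtree. Here bags containing vertex 1 are not connected in the tree, so the decomposition is invalid.

No — bags containing vertex 1 are not connected in the tree.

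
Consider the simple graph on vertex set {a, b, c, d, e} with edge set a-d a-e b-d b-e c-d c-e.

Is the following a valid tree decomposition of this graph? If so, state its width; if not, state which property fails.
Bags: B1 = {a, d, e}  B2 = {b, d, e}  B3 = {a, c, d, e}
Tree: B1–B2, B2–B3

No — bags containing vertex a are not connected in the tree.

A tree decomposition must satisfy three properties: every vertex lies in some bag; for every edge, both endpoints lie together in some bag; and for every vertex, the bags containing it form a connected subtree. Here bags containing vertex a are not connected in the tree, so the decomposition is invalid.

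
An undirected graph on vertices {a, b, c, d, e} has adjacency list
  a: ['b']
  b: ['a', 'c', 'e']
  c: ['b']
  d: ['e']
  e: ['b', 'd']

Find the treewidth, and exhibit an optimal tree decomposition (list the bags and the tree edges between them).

Treewidth 1.
One optimal decomposition is:
Bags: B1 = {b, e}  B2 = {a, b}  B3 = {b, c}  B4 = {d, e}
Tree: B1–B2, B2–B3, B1–B4

Every bag has size at most 2, so the width is 2 − 1 = 1 and tw(G) ≤ 1. G has an edge, so its treewidth is at least 1. Hence tw(G) = 1 exactly.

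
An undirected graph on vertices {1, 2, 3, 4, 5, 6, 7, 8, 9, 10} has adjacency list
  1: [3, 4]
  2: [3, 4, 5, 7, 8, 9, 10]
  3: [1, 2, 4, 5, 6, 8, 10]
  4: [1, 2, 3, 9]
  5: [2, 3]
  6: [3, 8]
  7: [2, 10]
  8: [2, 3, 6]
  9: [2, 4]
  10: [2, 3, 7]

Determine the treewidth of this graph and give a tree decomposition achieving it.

The largest bag has 3 vertices, giving width 2; this decomposition certifies tw(G) ≤ 2. For the lower bound, the 3 vertices {1, 3, 4} are pairwise adjacent, and any tree decomposition puts a clique entirely inside one bag — forcing width ≥ 2. Hence tw(G) = 2 exactly.

Treewidth 2.
One such decomposition:
Bags: B1 = {2, 3, 8}  B2 = {2, 3, 4}  B3 = {3, 6, 8}  B4 = {1, 3, 4}  B5 = {2, 3, 5}  B6 = {2, 4, 9}  B7 = {2, 3, 10}  B8 = {2, 7, 10}
Tree: B1–B2, B1–B3, B2–B4, B2–B5, B2–B6, B2–B7, B7–B8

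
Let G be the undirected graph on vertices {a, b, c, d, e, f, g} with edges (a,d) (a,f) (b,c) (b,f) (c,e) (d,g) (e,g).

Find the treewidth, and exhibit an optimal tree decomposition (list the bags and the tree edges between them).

Each bag holds 3 vertices, so the decomposition has width 2, which upper-bounds the treewidth. For the lower bound, G contains the cycle g–d–a–f–b–c–e–g, so G is not a forest; only forests have treewidth ≤ 1, hence tw(G) ≥ 2. Hence tw(G) = 2 exactly.

Treewidth 2.
Bags: B1 = {a, d, g}  B2 = {a, f, g}  B3 = {b, f, g}  B4 = {b, c, g}  B5 = {c, e, g}
Tree: B1–B2, B2–B3, B3–B4, B4–B5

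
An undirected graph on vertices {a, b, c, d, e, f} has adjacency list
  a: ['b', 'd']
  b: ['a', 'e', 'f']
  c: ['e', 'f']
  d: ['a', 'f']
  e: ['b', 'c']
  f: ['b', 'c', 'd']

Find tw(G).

2

A width-2 tree decomposition is:
Bags: B1 = {a, d, f}  B2 = {a, b, f}  B3 = {b, c, f}  B4 = {b, c, e}
Tree: B1–B2, B2–B3, B3–B4
Every bag has size at most 3, so the width is 3 − 1 = 2 and tw(G) ≤ 2. For the lower bound, G contains the cycle d–a–b–f–d, so G is not a forest; only forests have treewidth ≤ 1, hence tw(G) ≥ 2. Combining the bounds, tw(G) = 2.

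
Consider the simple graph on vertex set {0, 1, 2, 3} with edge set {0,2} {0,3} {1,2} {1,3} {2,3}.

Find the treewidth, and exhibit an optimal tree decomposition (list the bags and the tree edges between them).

Treewidth 2.
One optimal decomposition is:
Bags: B1 = {1, 2, 3}  B2 = {0, 2, 3}
Tree: B1–B2

Every bag has size at most 3, so the width is 3 − 1 = 2 and tw(G) ≤ 2. For the lower bound, the 3 vertices {0, 2, 3} are pairwise adjacent, and any tree decomposition puts a clique entirely inside one bag — forcing width ≥ 2. Therefore the treewidth is 2.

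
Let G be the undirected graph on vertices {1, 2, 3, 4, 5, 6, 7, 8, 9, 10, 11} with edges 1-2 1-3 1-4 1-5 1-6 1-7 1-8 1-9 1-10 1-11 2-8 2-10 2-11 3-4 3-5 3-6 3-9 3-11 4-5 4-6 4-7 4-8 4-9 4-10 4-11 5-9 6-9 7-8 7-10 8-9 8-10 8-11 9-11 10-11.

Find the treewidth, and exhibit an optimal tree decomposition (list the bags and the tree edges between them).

Each bag holds 5 vertices, so the decomposition has width 4, which upper-bounds the treewidth. Conversely, {1, 2, 8, 10, 11} is a clique of size 5, and the vertices of any clique must share a bag in every tree decomposition; so some bag has ≥ 5 vertices and tw(G) ≥ 4. Combining the bounds, tw(G) = 4.

Treewidth 4.
One optimal decomposition is:
Bags: B1 = {1, 4, 8, 10, 11}  B2 = {1, 4, 8, 9, 11}  B3 = {1, 3, 4, 9, 11}  B4 = {1, 4, 7, 8, 10}  B5 = {1, 2, 8, 10, 11}  B6 = {1, 3, 4, 5, 9}  B7 = {1, 3, 4, 6, 9}
Tree: B1–B2, B2–B3, B1–B4, B1–B5, B3–B6, B3–B7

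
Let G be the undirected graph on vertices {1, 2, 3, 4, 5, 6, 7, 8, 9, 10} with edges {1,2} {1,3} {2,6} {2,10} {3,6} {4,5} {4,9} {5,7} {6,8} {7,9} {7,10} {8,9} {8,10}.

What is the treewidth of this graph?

2

A width-2 tree decomposition is:
Bags: B1 = {4, 5, 7}  B2 = {4, 7, 9}  B3 = {7, 9, 10}  B4 = {8, 9, 10}  B5 = {2, 8, 10}  B6 = {2, 6, 8}  B7 = {1, 2, 6}  B8 = {1, 3, 6}
Tree: B1–B2, B2–B3, B3–B4, B4–B5, B5–B6, B6–B7, B7–B8
Each bag holds 3 vertices, so the decomposition has width 2, which upper-bounds the treewidth. For the lower bound, G contains the cycle 5–4–9–7–5, so G is not a forest; only forests have treewidth ≤ 1, hence tw(G) ≥ 2. Hence tw(G) = 2 exactly.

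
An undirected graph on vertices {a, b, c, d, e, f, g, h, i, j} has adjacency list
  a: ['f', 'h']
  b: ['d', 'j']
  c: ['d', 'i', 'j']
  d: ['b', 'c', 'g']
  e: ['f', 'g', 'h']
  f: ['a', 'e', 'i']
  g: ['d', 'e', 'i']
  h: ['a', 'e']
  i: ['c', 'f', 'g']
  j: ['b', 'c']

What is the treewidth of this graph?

A width-2 tree decomposition is:
Bags: B1 = {a, f, h}  B2 = {e, f, h}  B3 = {e, f, i}  B4 = {e, g, i}  B5 = {c, g, i}  B6 = {c, d, g}  B7 = {c, d, j}  B8 = {b, d, j}
Tree: B1–B2, B2–B3, B3–B4, B4–B5, B5–B6, B6–B7, B7–B8
Every bag has size at most 3, so the width is 3 − 1 = 2 and tw(G) ≤ 2. For the lower bound, G contains the cycle a–h–e–f–a, so G is not a forest; only forests have treewidth ≤ 1, hence tw(G) ≥ 2. Therefore the treewidth is 2.

2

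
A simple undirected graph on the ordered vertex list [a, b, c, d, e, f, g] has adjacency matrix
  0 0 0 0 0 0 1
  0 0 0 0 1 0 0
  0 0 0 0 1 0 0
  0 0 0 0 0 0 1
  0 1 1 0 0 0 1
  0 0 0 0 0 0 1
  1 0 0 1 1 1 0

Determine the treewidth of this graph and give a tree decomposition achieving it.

Every bag has size at most 2, so the width is 2 − 1 = 1 and tw(G) ≤ 1. Any graph with an edge has treewidth ≥ 1, and G has the edge g–f. Hence tw(G) = 1 exactly.

Treewidth 1.
One optimal decomposition is:
Bags: B1 = {f, g}  B2 = {d, g}  B3 = {e, g}  B4 = {b, e}  B5 = {c, e}  B6 = {a, g}
Tree: B1–B2, B1–B3, B3–B4, B3–B5, B1–B6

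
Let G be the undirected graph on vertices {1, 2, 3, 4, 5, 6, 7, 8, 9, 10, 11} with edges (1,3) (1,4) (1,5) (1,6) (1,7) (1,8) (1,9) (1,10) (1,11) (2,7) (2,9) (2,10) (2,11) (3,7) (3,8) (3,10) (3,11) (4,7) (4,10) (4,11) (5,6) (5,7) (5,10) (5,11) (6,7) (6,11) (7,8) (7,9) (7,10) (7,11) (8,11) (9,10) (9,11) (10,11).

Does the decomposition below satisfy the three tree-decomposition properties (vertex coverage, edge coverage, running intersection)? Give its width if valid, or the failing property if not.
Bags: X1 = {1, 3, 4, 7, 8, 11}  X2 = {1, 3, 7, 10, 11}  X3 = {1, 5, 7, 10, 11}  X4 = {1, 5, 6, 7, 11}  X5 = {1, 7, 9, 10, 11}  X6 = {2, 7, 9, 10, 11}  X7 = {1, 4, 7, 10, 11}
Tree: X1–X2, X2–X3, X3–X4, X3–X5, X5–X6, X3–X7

A tree decomposition must satisfy three properties: every vertex lies in some bag; for every edge, both endpoints lie together in some bag; and for every vertex, the bags containing it form a connected subtree. Here bags containing vertex 4 are not connected in the tree, so the decomposition is invalid.

No — bags containing vertex 4 are not connected in the tree.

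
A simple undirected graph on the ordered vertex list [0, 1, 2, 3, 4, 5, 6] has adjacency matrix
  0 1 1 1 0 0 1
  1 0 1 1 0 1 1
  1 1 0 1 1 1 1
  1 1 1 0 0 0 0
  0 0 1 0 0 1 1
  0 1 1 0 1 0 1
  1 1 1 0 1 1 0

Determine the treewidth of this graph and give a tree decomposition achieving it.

Treewidth 3.
One optimal decomposition is:
Bags: B1 = {1, 2, 5, 6}  B2 = {2, 4, 5, 6}  B3 = {0, 1, 2, 6}  B4 = {0, 1, 2, 3}
Tree: B1–B2, B1–B3, B3–B4

Every bag has size at most 4, so the width is 4 − 1 = 3 and tw(G) ≤ 3. On the other hand G contains the 4-clique {0, 1, 2, 3}. A clique must lie in a single bag of any decomposition, so no decomposition can have width below 3. Therefore the treewidth is 3.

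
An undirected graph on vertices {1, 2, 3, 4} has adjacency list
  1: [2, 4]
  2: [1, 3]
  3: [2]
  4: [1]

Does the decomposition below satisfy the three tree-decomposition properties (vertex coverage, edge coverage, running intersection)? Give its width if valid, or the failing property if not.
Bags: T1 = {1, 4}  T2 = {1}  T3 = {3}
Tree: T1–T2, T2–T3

No — vertex 2 appears in no bag.

A tree decomposition must satisfy three properties: every vertex lies in some bag; for every edge, both endpoints lie together in some bag; and for every vertex, the bags containing it form a connected subtree. Here vertex 2 appears in no bag, so the decomposition is invalid.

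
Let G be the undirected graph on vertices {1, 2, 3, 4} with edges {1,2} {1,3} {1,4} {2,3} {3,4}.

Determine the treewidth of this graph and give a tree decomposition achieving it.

Every bag has size at most 3, so the width is 3 − 1 = 2 and tw(G) ≤ 2. Conversely, {1, 2, 3} is a clique of size 3, and the vertices of any clique must share a bag in every tree decomposition; so some bag has ≥ 3 vertices and tw(G) ≥ 2. Therefore the treewidth is 2.

Treewidth 2.
One such decomposition:
Bags: B1 = {1, 3, 4}  B2 = {1, 2, 3}
Tree: B1–B2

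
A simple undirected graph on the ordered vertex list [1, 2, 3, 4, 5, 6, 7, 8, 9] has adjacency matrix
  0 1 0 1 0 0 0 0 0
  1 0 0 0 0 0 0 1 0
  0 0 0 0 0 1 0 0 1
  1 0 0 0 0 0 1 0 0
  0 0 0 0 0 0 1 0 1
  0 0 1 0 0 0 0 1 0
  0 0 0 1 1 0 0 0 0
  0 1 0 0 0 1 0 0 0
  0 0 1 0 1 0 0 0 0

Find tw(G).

A width-2 tree decomposition is:
Bags: B1 = {3, 5, 9}  B2 = {3, 5, 6}  B3 = {5, 6, 8}  B4 = {2, 5, 8}  B5 = {1, 2, 5}  B6 = {1, 4, 5}  B7 = {4, 5, 7}
Tree: B1–B2, B2–B3, B3–B4, B4–B5, B5–B6, B6–B7
Each bag holds 3 vertices, so the decomposition has width 2, which upper-bounds the treewidth. Since 5–9–3–6–8–2–1–4–7–5 is a cycle in G, G is not acyclic. Forests are exactly the graphs of treewidth ≤ 1, so tw(G) ≥ 2. Therefore the treewidth is 2.

2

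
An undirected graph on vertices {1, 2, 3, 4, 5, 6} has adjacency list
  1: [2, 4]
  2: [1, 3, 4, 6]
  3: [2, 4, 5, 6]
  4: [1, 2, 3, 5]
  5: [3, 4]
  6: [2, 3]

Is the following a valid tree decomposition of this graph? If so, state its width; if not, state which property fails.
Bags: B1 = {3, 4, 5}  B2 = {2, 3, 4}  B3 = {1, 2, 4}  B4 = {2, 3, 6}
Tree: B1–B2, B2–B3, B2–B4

Yes; width 2.

Every vertex of G appears in some bag (union = {1, 2, 3, 4, 5, 6}); every edge is covered by a bag; and for each vertex v the set of bags containing v is connected in the bag tree. The decomposition is therefore valid. The largest bag has 3 vertices, so the width is 2.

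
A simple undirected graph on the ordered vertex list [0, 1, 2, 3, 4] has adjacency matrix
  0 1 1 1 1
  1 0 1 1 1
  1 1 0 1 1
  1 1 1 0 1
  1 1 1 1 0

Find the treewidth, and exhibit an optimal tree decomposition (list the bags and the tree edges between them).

With just one bag of size 5, the width is 5 − 1 = 4, so tw(G) ≤ 4. Conversely, {0, 1, 2, 3, 4} is a clique of size 5, and the vertices of any clique must share a bag in every tree decomposition; so some bag has ≥ 5 vertices and tw(G) ≥ 4. Combining the bounds, tw(G) = 4.

Treewidth 4.
One such decomposition:
Bags: B1 = {0, 1, 2, 3, 4}
Tree: (single bag)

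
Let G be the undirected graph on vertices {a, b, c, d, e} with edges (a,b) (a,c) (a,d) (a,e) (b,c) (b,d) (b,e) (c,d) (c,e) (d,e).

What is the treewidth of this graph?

4

A width-4 tree decomposition is:
Bags: B1 = {a, b, c, d, e}
Tree: (single bag)
A single bag containing all 5 vertices is trivially a valid decomposition of width 4. On the other hand G contains the 5-clique {a, b, c, d, e}. A clique must lie in a single bag of any decomposition, so no decomposition can have width below 4. Therefore the treewidth is 4.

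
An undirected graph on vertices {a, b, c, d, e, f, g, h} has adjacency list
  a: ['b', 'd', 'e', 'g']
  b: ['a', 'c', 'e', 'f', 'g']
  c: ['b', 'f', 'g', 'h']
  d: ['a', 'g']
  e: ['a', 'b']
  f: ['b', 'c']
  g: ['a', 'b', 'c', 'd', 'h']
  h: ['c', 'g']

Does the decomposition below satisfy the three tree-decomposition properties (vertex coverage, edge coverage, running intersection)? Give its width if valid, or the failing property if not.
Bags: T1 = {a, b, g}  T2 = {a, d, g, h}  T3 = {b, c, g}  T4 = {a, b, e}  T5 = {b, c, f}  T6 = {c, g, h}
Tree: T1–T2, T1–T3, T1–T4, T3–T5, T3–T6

No — bags containing vertex h are not connected in the tree.

A tree decomposition must satisfy three properties: every vertex lies in some bag; for every edge, both endpoints lie together in some bag; and for every vertex, the bags containing it form a connected subtree. Here bags containing vertex h are not connected in the tree, so the decomposition is invalid.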